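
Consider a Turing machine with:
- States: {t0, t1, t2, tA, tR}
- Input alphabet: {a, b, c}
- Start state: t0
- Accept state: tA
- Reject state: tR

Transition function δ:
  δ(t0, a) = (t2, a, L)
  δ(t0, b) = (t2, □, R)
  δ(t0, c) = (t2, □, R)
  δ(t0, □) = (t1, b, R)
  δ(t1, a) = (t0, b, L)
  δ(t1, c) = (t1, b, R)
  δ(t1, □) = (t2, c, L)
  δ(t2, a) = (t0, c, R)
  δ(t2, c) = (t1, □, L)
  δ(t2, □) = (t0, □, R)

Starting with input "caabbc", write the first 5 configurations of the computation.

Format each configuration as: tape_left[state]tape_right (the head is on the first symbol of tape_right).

Transitions applied:
Step 1: δ(t0, c) = (t2, □, R)
Step 2: δ(t2, a) = (t0, c, R)
Step 3: δ(t0, a) = (t2, a, L)
Step 4: δ(t2, c) = (t1, □, L)

The first 5 configurations are:
[t0]caabbc ⊢ □[t2]aabbc ⊢ □c[t0]abbc ⊢ □[t2]cabbc ⊢ [t1]□□abbc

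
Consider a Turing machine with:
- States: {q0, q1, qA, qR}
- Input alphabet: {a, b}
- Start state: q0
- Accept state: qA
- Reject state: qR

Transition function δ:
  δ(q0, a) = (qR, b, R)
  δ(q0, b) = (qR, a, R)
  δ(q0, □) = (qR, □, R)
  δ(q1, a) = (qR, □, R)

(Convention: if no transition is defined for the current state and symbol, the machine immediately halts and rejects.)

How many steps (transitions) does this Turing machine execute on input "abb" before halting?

Execution trace:
Initial: [q0]abb
Step 1: δ(q0, a) = (qR, b, R) → b[qR]bb

The machine reaches the reject state qR and halts.

The machine executed 1 step before halting.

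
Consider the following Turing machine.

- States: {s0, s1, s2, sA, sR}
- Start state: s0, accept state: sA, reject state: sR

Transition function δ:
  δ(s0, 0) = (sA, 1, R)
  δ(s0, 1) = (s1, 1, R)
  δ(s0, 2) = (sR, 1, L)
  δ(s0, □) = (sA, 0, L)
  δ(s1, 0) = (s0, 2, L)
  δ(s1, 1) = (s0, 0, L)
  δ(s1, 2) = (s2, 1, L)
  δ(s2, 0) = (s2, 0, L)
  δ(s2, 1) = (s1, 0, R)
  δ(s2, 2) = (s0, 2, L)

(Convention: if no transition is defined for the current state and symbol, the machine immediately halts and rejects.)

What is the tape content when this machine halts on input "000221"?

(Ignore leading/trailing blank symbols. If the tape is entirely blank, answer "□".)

Execution trace:
Initial: [s0]000221
Step 1: δ(s0, 0) = (sA, 1, R) → 1[sA]00221

The machine reaches the accept state sA and halts.

Final tape (ignoring leading/trailing blanks): 100221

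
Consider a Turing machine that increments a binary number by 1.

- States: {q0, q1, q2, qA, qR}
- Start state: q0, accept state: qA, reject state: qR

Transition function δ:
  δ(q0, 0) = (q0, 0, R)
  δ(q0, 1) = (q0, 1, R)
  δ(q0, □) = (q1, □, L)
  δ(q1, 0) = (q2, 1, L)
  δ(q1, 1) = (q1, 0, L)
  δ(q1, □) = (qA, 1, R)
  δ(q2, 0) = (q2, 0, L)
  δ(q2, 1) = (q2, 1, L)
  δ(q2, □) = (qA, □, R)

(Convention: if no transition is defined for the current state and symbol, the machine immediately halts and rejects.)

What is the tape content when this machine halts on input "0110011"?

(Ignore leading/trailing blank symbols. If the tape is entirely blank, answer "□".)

Execution trace:
Initial: [q0]0110011
Step 1: δ(q0, 0) = (q0, 0, R) → 0[q0]110011
Step 2: δ(q0, 1) = (q0, 1, R) → 01[q0]10011
Step 3: δ(q0, 1) = (q0, 1, R) → 011[q0]0011
Step 4: δ(q0, 0) = (q0, 0, R) → 0110[q0]011
Step 5: δ(q0, 0) = (q0, 0, R) → 01100[q0]11
Step 6: δ(q0, 1) = (q0, 1, R) → 011001[q0]1
Step 7: δ(q0, 1) = (q0, 1, R) → 0110011[q0]□
Step 8: δ(q0, □) = (q1, □, L) → 011001[q1]1□
Step 9: δ(q1, 1) = (q1, 0, L) → 01100[q1]10□
Step 10: δ(q1, 1) = (q1, 0, L) → 0110[q1]000□
Step 11: δ(q1, 0) = (q2, 1, L) → 011[q2]0100□
Step 12: δ(q2, 0) = (q2, 0, L) → 01[q2]10100□
Step 13: δ(q2, 1) = (q2, 1, L) → 0[q2]110100□
Step 14: δ(q2, 1) = (q2, 1, L) → [q2]0110100□
Step 15: δ(q2, 0) = (q2, 0, L) → [q2]□0110100□
Step 16: δ(q2, □) = (qA, □, R) → □[qA]0110100□

The machine reaches the accept state qA and halts.

Final tape (ignoring leading/trailing blanks): 0110100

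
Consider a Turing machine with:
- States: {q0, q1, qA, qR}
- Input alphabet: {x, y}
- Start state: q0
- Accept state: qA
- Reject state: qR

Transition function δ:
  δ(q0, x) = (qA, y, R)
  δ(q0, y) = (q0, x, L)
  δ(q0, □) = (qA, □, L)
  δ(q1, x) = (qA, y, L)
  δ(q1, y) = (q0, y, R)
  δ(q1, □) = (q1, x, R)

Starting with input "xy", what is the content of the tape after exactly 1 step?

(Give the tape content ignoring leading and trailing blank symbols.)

Execution trace:
Initial: [q0]xy
Step 1: δ(q0, x) = (qA, y, R) → y[qA]y

The machine reaches the accept state qA and halts.

After 1 step, the tape (ignoring leading/trailing blanks) is: yy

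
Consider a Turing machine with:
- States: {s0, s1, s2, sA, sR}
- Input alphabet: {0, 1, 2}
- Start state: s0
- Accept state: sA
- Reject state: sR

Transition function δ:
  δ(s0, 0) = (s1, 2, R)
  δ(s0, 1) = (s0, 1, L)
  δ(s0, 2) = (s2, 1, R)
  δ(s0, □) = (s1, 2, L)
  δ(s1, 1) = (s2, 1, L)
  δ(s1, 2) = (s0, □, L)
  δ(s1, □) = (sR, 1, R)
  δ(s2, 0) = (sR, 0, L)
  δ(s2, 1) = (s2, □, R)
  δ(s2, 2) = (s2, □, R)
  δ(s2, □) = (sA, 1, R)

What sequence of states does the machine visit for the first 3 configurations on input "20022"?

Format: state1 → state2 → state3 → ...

Execution trace:
Initial: [s0]20022
Step 1: δ(s0, 2) = (s2, 1, R) → 1[s2]0022
Step 2: δ(s2, 0) = (sR, 0, L) → [sR]10022

The machine reaches the reject state sR and halts.

State sequence: s0 → s2 → sR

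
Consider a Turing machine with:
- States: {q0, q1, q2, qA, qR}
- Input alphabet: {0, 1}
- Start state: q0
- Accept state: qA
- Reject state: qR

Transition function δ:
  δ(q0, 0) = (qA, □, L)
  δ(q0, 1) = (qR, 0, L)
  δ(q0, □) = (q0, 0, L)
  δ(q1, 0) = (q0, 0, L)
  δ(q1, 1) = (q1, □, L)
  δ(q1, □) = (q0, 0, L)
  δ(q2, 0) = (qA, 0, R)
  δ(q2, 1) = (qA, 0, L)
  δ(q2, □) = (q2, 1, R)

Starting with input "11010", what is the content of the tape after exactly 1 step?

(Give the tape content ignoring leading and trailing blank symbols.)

Execution trace:
Initial: [q0]11010
Step 1: δ(q0, 1) = (qR, 0, L) → [qR]□01010

The machine reaches the reject state qR and halts.

After 1 step, the tape (ignoring leading/trailing blanks) is: 01010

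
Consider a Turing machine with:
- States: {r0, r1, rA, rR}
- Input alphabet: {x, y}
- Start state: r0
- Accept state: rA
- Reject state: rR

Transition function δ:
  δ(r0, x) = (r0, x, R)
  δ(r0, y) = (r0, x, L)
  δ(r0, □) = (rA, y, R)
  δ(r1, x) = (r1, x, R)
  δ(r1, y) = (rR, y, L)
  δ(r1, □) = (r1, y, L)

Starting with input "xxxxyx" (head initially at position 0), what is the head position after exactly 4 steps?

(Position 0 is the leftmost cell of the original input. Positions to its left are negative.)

Execution trace (head position shown):
Step 0: [r0]xxxxyx  (head at position 0)
Step 1: move right → x[r0]xxxyx  (head at position 1)
Step 2: move right → xx[r0]xxyx  (head at position 2)
Step 3: move right → xxx[r0]xyx  (head at position 3)
Step 4: move right → xxxx[r0]yx  (head at position 4)

After 4 steps, the head is at position 4.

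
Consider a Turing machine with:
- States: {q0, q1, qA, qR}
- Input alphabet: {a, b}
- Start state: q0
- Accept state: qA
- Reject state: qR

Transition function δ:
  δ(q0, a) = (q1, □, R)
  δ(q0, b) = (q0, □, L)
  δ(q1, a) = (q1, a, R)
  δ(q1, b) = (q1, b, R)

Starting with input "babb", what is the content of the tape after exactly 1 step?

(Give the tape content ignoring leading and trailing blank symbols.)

Execution trace:
Initial: [q0]babb
Step 1: δ(q0, b) = (q0, □, L) → [q0]□□abb

No transition is defined for δ(q0, □). By convention the machine halts and rejects.

After 1 step, the tape (ignoring leading/trailing blanks) is: abb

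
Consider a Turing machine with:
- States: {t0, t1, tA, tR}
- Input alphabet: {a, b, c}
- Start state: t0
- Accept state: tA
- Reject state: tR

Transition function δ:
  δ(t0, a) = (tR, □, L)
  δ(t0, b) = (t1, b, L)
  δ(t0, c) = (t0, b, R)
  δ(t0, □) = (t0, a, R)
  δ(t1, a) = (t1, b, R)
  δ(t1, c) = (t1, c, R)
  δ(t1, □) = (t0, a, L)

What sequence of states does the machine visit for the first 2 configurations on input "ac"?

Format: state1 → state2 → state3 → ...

Execution trace:
Initial: [t0]ac
Step 1: δ(t0, a) = (tR, □, L) → [tR]□□c

The machine reaches the reject state tR and halts.

State sequence: t0 → tR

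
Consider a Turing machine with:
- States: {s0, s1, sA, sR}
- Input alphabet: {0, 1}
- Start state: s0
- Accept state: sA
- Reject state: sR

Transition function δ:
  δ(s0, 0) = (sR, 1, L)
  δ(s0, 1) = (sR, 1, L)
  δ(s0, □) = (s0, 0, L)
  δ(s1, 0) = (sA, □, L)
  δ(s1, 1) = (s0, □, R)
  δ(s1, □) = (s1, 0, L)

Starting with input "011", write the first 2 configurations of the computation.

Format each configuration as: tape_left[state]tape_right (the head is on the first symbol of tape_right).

Transitions applied:
Step 1: δ(s0, 0) = (sR, 1, L)

The first 2 configurations are:
[s0]011 ⊢ [sR]□111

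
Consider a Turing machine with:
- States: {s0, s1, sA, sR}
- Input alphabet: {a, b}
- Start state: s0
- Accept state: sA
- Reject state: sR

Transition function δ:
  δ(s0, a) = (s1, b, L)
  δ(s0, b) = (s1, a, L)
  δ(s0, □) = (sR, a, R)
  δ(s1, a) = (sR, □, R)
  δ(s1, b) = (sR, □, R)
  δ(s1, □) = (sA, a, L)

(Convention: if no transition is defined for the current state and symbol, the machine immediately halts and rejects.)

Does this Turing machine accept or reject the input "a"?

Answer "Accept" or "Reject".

Execution trace:
Initial: [s0]a
Step 1: δ(s0, a) = (s1, b, L) → [s1]□b
Step 2: δ(s1, □) = (sA, a, L) → [sA]□ab

The machine reaches the accept state sA and halts.

Answer: Accept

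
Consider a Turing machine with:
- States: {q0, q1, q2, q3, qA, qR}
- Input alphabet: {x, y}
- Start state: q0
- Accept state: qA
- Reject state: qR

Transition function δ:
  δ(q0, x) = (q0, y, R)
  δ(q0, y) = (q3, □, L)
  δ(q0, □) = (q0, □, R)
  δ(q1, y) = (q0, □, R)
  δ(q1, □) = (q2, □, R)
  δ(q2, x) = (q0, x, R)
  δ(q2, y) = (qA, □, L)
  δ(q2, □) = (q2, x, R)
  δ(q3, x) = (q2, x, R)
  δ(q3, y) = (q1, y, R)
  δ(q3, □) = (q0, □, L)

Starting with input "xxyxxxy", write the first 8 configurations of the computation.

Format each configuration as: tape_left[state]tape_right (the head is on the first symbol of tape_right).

Transitions applied:
Step 1: δ(q0, x) = (q0, y, R)
Step 2: δ(q0, x) = (q0, y, R)
Step 3: δ(q0, y) = (q3, □, L)
Step 4: δ(q3, y) = (q1, y, R)
Step 5: δ(q1, □) = (q2, □, R)
Step 6: δ(q2, x) = (q0, x, R)
Step 7: δ(q0, x) = (q0, y, R)

The first 8 configurations are:
[q0]xxyxxxy ⊢ y[q0]xyxxxy ⊢ yy[q0]yxxxy ⊢ y[q3]y□xxxy ⊢ yy[q1]□xxxy ⊢ yy□[q2]xxxy ⊢ yy□x[q0]xxy ⊢ yy□xy[q0]xy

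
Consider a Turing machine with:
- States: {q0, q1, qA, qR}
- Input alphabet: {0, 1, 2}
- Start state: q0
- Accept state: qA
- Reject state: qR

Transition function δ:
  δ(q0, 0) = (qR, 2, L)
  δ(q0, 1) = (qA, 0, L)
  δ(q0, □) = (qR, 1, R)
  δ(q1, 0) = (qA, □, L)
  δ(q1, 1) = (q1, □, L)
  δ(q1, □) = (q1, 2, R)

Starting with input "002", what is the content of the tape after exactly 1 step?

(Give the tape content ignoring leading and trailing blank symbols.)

Execution trace:
Initial: [q0]002
Step 1: δ(q0, 0) = (qR, 2, L) → [qR]□202

The machine reaches the reject state qR and halts.

After 1 step, the tape (ignoring leading/trailing blanks) is: 202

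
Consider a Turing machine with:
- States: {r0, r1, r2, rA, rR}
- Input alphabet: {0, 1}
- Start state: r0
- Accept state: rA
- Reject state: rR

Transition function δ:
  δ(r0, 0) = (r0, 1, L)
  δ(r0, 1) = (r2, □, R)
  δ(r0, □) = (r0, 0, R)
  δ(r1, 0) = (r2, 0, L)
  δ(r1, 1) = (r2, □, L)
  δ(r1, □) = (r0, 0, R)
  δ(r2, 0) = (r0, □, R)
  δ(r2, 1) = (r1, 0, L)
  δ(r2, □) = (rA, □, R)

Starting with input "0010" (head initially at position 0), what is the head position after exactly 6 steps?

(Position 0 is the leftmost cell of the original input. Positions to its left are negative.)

Execution trace (head position shown):
Step 0: [r0]0010  (head at position 0)
Step 1: move left → [r0]□1010  (head at position -1)
Step 2: move right → 0[r0]1010  (head at position 0)
Step 3: move right → 0□[r2]010  (head at position 1)
Step 4: move right → 0□□[r0]10  (head at position 2)
Step 5: move right → 0□□□[r2]0  (head at position 3)
Step 6: move right → 0□□□□[r0]□  (head at position 4)

After 6 steps, the head is at position 4.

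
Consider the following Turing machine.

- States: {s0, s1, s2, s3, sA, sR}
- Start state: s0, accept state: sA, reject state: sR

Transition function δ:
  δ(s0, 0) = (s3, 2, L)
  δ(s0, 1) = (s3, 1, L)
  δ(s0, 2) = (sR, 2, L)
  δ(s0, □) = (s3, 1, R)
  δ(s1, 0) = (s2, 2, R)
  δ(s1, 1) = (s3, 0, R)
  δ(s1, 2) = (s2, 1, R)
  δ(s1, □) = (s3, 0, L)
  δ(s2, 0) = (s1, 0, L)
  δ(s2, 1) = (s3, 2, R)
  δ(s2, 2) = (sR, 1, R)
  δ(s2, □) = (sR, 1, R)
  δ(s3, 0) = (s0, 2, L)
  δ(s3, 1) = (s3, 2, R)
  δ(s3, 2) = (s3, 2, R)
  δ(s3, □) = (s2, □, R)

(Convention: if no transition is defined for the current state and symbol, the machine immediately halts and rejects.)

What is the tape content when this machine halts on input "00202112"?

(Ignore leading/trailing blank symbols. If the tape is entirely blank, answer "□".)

Execution trace:
Initial: [s0]00202112
Step 1: δ(s0, 0) = (s3, 2, L) → [s3]□20202112
Step 2: δ(s3, □) = (s2, □, R) → □[s2]20202112
Step 3: δ(s2, 2) = (sR, 1, R) → □1[sR]0202112

The machine reaches the reject state sR and halts.

Final tape (ignoring leading/trailing blanks): 10202112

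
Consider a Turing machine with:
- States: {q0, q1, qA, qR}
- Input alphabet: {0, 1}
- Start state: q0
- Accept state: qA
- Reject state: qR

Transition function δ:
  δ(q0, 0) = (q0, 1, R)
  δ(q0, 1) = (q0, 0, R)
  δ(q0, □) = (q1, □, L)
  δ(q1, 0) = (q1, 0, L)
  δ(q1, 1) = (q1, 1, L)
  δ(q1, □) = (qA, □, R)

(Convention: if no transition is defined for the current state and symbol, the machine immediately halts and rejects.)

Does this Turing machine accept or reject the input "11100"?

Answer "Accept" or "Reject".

Execution trace:
Initial: [q0]11100
Step 1: δ(q0, 1) = (q0, 0, R) → 0[q0]1100
Step 2: δ(q0, 1) = (q0, 0, R) → 00[q0]100
Step 3: δ(q0, 1) = (q0, 0, R) → 000[q0]00
Step 4: δ(q0, 0) = (q0, 1, R) → 0001[q0]0
Step 5: δ(q0, 0) = (q0, 1, R) → 00011[q0]□
Step 6: δ(q0, □) = (q1, □, L) → 0001[q1]1□
Step 7: δ(q1, 1) = (q1, 1, L) → 000[q1]11□
Step 8: δ(q1, 1) = (q1, 1, L) → 00[q1]011□
Step 9: δ(q1, 0) = (q1, 0, L) → 0[q1]0011□
Step 10: δ(q1, 0) = (q1, 0, L) → [q1]00011□
Step 11: δ(q1, 0) = (q1, 0, L) → [q1]□00011□
Step 12: δ(q1, □) = (qA, □, R) → □[qA]00011□

The machine reaches the accept state qA and halts.

Answer: Accept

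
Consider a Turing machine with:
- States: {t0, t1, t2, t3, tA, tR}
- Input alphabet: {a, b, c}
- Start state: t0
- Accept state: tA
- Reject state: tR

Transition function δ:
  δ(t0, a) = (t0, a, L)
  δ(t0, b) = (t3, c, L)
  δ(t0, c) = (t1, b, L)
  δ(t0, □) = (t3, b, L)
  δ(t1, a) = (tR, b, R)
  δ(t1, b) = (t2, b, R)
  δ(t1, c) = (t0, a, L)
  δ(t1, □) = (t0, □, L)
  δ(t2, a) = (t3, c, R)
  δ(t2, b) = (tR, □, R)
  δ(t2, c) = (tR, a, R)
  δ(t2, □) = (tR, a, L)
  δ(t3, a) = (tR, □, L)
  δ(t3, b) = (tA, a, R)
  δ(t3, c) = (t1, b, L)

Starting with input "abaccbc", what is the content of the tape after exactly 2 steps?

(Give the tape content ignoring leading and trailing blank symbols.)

Execution trace:
Initial: [t0]abaccbc
Step 1: δ(t0, a) = (t0, a, L) → [t0]□abaccbc
Step 2: δ(t0, □) = (t3, b, L) → [t3]□babaccbc

No transition is defined for δ(t3, □). By convention the machine halts and rejects.

After 2 steps, the tape (ignoring leading/trailing blanks) is: babaccbc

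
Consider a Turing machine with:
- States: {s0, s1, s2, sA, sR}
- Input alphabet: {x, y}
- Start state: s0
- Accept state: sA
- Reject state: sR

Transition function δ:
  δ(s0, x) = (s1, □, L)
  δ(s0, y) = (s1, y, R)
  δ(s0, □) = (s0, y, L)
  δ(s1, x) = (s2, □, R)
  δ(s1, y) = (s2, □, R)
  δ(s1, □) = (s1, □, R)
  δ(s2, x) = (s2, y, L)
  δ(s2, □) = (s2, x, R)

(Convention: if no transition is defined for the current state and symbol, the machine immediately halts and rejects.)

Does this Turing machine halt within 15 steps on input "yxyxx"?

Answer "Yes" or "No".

Execution trace:
Initial: [s0]yxyxx
Step 1: δ(s0, y) = (s1, y, R) → y[s1]xyxx
Step 2: δ(s1, x) = (s2, □, R) → y□[s2]yxx

No transition is defined for δ(s2, y). By convention the machine halts and rejects.
The machine halted after 2 steps (within the 15-step bound).

Answer: Yes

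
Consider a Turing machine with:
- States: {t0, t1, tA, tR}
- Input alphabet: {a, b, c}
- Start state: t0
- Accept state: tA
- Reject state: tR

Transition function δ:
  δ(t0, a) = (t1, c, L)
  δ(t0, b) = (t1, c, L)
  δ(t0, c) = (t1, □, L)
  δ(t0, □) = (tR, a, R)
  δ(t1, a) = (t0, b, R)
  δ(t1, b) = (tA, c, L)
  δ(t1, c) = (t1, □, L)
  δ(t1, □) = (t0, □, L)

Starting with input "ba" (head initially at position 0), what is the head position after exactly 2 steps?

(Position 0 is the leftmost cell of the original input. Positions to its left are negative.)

Execution trace (head position shown):
Step 0: [t0]ba  (head at position 0)
Step 1: move left → [t1]□ca  (head at position -1)
Step 2: move left → [t0]□□ca  (head at position -2)

After 2 steps, the head is at position -2.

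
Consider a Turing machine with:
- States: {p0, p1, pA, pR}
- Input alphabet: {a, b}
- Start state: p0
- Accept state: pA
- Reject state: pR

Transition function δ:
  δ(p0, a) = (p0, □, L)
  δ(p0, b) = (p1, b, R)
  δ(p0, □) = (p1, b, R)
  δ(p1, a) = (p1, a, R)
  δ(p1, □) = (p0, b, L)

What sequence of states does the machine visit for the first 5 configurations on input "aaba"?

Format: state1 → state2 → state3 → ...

Execution trace:
Initial: [p0]aaba
Step 1: δ(p0, a) = (p0, □, L) → [p0]□□aba
Step 2: δ(p0, □) = (p1, b, R) → b[p1]□aba
Step 3: δ(p1, □) = (p0, b, L) → [p0]bbaba
Step 4: δ(p0, b) = (p1, b, R) → b[p1]baba

No transition is defined for δ(p1, b). By convention the machine halts and rejects.

State sequence: p0 → p0 → p1 → p0 → p1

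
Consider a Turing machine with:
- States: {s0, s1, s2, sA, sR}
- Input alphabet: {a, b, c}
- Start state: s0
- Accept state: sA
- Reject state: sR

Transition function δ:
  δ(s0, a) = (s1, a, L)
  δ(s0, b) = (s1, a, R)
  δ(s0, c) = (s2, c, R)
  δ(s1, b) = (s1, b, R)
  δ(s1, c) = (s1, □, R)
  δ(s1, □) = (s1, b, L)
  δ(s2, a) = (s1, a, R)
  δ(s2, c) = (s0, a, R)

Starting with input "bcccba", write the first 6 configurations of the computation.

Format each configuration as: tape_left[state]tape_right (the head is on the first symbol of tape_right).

Transitions applied:
Step 1: δ(s0, b) = (s1, a, R)
Step 2: δ(s1, c) = (s1, □, R)
Step 3: δ(s1, c) = (s1, □, R)
Step 4: δ(s1, c) = (s1, □, R)
Step 5: δ(s1, b) = (s1, b, R)

The first 6 configurations are:
[s0]bcccba ⊢ a[s1]cccba ⊢ a□[s1]ccba ⊢ a□□[s1]cba ⊢ a□□□[s1]ba ⊢ a□□□b[s1]a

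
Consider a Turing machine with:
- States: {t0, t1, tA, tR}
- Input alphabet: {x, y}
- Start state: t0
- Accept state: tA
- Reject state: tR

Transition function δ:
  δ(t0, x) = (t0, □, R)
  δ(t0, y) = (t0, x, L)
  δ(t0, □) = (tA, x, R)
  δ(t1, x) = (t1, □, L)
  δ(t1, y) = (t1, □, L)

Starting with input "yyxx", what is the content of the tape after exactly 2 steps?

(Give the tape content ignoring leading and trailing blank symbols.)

Execution trace:
Initial: [t0]yyxx
Step 1: δ(t0, y) = (t0, x, L) → [t0]□xyxx
Step 2: δ(t0, □) = (tA, x, R) → x[tA]xyxx

The machine reaches the accept state tA and halts.

After 2 steps, the tape (ignoring leading/trailing blanks) is: xxyxx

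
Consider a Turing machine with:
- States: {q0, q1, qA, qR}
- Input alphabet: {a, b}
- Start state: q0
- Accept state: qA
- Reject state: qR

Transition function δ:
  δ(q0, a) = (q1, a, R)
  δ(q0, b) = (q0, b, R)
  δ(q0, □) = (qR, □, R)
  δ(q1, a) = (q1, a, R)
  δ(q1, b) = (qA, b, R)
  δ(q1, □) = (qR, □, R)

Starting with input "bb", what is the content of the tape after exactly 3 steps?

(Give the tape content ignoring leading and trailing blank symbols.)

Execution trace:
Initial: [q0]bb
Step 1: δ(q0, b) = (q0, b, R) → b[q0]b
Step 2: δ(q0, b) = (q0, b, R) → bb[q0]□
Step 3: δ(q0, □) = (qR, □, R) → bb□[qR]□

The machine reaches the reject state qR and halts.

After 3 steps, the tape (ignoring leading/trailing blanks) is: bb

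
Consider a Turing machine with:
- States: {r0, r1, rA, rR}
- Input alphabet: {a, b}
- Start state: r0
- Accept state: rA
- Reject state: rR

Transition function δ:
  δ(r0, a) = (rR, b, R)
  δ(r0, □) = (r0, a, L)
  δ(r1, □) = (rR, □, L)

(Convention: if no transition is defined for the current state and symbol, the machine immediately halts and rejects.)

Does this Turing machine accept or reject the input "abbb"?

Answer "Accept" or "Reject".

Execution trace:
Initial: [r0]abbb
Step 1: δ(r0, a) = (rR, b, R) → b[rR]bbb

The machine reaches the reject state rR and halts.

Answer: Reject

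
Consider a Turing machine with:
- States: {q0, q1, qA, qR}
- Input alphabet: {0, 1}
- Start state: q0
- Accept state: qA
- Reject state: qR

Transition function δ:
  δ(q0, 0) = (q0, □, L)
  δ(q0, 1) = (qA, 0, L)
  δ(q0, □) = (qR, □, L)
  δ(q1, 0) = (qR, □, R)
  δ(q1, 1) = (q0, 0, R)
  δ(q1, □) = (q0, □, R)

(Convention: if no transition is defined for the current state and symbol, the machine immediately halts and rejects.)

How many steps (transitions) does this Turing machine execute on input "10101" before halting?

Execution trace:
Initial: [q0]10101
Step 1: δ(q0, 1) = (qA, 0, L) → [qA]□00101

The machine reaches the accept state qA and halts.

The machine executed 1 step before halting.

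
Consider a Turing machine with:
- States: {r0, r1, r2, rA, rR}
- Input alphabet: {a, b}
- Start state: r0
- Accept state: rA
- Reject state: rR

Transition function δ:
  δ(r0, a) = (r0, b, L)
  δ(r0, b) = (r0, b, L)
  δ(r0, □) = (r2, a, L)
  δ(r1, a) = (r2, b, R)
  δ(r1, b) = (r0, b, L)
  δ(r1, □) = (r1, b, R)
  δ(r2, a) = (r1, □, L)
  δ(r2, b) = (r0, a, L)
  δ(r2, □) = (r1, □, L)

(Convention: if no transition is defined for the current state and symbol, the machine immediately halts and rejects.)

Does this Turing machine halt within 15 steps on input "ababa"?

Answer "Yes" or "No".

Execution trace:
Initial: [r0]ababa
Step 1: δ(r0, a) = (r0, b, L) → [r0]□bbaba
Step 2: δ(r0, □) = (r2, a, L) → [r2]□abbaba
Step 3: δ(r2, □) = (r1, □, L) → [r1]□□abbaba
Step 4: δ(r1, □) = (r1, b, R) → b[r1]□abbaba
Step 5: δ(r1, □) = (r1, b, R) → bb[r1]abbaba
Step 6: δ(r1, a) = (r2, b, R) → bbb[r2]bbaba
Step 7: δ(r2, b) = (r0, a, L) → bb[r0]bababa
Step 8: δ(r0, b) = (r0, b, L) → b[r0]bbababa
Step 9: δ(r0, b) = (r0, b, L) → [r0]bbbababa
Step 10: δ(r0, b) = (r0, b, L) → [r0]□bbbababa
Step 11: δ(r0, □) = (r2, a, L) → [r2]□abbbababa
Step 12: δ(r2, □) = (r1, □, L) → [r1]□□abbbababa
Step 13: δ(r1, □) = (r1, b, R) → b[r1]□abbbababa
Step 14: δ(r1, □) = (r1, b, R) → bb[r1]abbbababa
Step 15: δ(r1, a) = (r2, b, R) → bbb[r2]bbbababa

The machine has not reached a halting state after 15 steps.
The machine did not halt within the 15-step bound.

Answer: No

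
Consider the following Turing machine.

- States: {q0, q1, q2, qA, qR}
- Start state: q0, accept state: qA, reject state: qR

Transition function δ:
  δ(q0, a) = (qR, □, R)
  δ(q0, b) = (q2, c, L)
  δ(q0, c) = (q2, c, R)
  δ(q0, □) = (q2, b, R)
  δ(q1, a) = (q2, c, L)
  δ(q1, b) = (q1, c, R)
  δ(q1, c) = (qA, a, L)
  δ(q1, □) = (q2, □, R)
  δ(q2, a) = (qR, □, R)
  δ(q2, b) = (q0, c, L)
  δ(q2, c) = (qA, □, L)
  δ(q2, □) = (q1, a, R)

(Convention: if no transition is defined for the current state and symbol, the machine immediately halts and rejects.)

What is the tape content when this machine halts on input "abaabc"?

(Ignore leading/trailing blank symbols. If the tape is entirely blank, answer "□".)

Execution trace:
Initial: [q0]abaabc
Step 1: δ(q0, a) = (qR, □, R) → □[qR]baabc

The machine reaches the reject state qR and halts.

Final tape (ignoring leading/trailing blanks): baabc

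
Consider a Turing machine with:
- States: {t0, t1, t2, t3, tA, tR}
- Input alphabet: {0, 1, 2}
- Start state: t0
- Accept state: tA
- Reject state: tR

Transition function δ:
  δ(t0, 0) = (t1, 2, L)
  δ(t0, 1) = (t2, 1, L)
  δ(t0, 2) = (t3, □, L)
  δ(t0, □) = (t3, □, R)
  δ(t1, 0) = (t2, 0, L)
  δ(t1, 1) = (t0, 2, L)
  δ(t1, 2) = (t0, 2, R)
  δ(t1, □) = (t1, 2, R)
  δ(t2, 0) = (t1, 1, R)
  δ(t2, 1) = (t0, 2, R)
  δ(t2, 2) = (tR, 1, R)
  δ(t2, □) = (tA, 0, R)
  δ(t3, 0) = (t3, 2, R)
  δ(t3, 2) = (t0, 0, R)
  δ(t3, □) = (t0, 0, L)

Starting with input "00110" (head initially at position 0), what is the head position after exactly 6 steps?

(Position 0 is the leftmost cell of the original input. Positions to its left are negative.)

Execution trace (head position shown):
Step 0: [t0]00110  (head at position 0)
Step 1: move left → [t1]□20110  (head at position -1)
Step 2: move right → 2[t1]20110  (head at position 0)
Step 3: move right → 22[t0]0110  (head at position 1)
Step 4: move left → 2[t1]22110  (head at position 0)
Step 5: move right → 22[t0]2110  (head at position 1)
Step 6: move left → 2[t3]2□110  (head at position 0)

After 6 steps, the head is at position 0.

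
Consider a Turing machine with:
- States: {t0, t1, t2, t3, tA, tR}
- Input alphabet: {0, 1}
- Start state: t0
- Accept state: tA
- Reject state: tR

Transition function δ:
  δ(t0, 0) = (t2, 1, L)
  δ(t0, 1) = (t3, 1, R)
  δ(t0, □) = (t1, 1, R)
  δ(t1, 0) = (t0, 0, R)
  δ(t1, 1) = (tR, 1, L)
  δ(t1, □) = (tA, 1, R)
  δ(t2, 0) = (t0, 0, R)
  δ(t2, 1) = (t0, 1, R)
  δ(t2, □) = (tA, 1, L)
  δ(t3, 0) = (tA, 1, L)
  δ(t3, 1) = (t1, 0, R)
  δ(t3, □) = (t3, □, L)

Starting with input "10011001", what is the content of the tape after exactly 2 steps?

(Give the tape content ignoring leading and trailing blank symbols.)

Execution trace:
Initial: [t0]10011001
Step 1: δ(t0, 1) = (t3, 1, R) → 1[t3]0011001
Step 2: δ(t3, 0) = (tA, 1, L) → [tA]11011001

The machine reaches the accept state tA and halts.

After 2 steps, the tape (ignoring leading/trailing blanks) is: 11011001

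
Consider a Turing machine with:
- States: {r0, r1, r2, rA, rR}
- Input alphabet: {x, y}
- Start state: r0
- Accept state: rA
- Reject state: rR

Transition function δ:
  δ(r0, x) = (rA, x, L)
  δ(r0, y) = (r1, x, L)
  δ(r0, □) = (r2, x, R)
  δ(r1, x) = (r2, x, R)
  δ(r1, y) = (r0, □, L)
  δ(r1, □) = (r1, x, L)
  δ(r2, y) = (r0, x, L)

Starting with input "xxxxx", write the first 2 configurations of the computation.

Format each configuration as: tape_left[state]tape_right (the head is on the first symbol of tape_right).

Transitions applied:
Step 1: δ(r0, x) = (rA, x, L)

The first 2 configurations are:
[r0]xxxxx ⊢ [rA]□xxxxx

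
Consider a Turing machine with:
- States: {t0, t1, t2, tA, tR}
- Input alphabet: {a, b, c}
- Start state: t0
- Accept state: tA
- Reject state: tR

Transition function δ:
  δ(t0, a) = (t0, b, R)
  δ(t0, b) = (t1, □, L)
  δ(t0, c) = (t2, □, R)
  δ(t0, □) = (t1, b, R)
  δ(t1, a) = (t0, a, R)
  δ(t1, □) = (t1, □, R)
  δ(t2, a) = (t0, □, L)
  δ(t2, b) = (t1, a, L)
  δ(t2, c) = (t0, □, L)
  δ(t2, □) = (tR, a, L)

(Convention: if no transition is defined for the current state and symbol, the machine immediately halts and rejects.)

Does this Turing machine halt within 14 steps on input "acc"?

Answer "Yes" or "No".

Execution trace:
Initial: [t0]acc
Step 1: δ(t0, a) = (t0, b, R) → b[t0]cc
Step 2: δ(t0, c) = (t2, □, R) → b□[t2]c
Step 3: δ(t2, c) = (t0, □, L) → b[t0]□□
Step 4: δ(t0, □) = (t1, b, R) → bb[t1]□
Step 5: δ(t1, □) = (t1, □, R) → bb□[t1]□
Step 6: δ(t1, □) = (t1, □, R) → bb□□[t1]□
Step 7: δ(t1, □) = (t1, □, R) → bb□□□[t1]□
Step 8: δ(t1, □) = (t1, □, R) → bb□□□□[t1]□
Step 9: δ(t1, □) = (t1, □, R) → bb□□□□□[t1]□
Step 10: δ(t1, □) = (t1, □, R) → bb□□□□□□[t1]□
Step 11: δ(t1, □) = (t1, □, R) → bb□□□□□□□[t1]□
Step 12: δ(t1, □) = (t1, □, R) → bb□□□□□□□□[t1]□
Step 13: δ(t1, □) = (t1, □, R) → bb□□□□□□□□□[t1]□
Step 14: δ(t1, □) = (t1, □, R) → bb□□□□□□□□□□[t1]□

The machine has not reached a halting state after 14 steps.
The machine did not halt within the 14-step bound.

Answer: No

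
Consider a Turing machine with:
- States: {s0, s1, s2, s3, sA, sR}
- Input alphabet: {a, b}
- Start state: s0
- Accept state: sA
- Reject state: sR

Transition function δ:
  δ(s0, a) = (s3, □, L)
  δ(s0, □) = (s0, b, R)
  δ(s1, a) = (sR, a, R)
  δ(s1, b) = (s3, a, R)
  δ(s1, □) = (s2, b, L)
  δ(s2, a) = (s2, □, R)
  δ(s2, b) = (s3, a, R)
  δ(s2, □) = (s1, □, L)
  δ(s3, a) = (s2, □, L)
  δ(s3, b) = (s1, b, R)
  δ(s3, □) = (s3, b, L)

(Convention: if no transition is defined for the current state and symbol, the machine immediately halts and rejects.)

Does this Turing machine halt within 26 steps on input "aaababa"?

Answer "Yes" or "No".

Execution trace:
Initial: [s0]aaababa
Step 1: δ(s0, a) = (s3, □, L) → [s3]□□aababa
Step 2: δ(s3, □) = (s3, b, L) → [s3]□b□aababa
Step 3: δ(s3, □) = (s3, b, L) → [s3]□bb□aababa
Step 4: δ(s3, □) = (s3, b, L) → [s3]□bbb□aababa
Step 5: δ(s3, □) = (s3, b, L) → [s3]□bbbb□aababa
Step 6: δ(s3, □) = (s3, b, L) → [s3]□bbbbb□aababa
Step 7: δ(s3, □) = (s3, b, L) → [s3]□bbbbbb□aababa
Step 8: δ(s3, □) = (s3, b, L) → [s3]□bbbbbbb□aababa
Step 9: δ(s3, □) = (s3, b, L) → [s3]□bbbbbbbb□aababa
Step 10: δ(s3, □) = (s3, b, L) → [s3]□bbbbbbbbb□aababa
Step 11: δ(s3, □) = (s3, b, L) → [s3]□bbbbbbbbbb□aababa
Step 12: δ(s3, □) = (s3, b, L) → [s3]□bbbbbbbbbbb□aababa
Step 13: δ(s3, □) = (s3, b, L) → [s3]□bbbbbbbbbbbb□aababa
Step 14: δ(s3, □) = (s3, b, L) → [s3]□bbbbbbbbbbbbb□aababa
Step 15: δ(s3, □) = (s3, b, L) → [s3]□bbbbbbbbbbbbbb□aababa
Step 16: δ(s3, □) = (s3, b, L) → [s3]□bbbbbbbbbbbbbbb□aababa
Step 17: δ(s3, □) = (s3, b, L) → [s3]□bbbbbbbbbbbbbbbb□aababa
Step 18: δ(s3, □) = (s3, b, L) → [s3]□bbbbbbbbbbbbbbbbb□aababa
Step 19: δ(s3, □) = (s3, b, L) → [s3]□bbbbbbbbbbbbbbbbbb□aababa
Step 20: δ(s3, □) = (s3, b, L) → [s3]□bbbbbbbbbbbbbbbbbbb□aababa
Step 21: δ(s3, □) = (s3, b, L) → [s3]□bbbbbbbbbbbbbbbbbbbb□aababa
Step 22: δ(s3, □) = (s3, b, L) → [s3]□bbbbbbbbbbbbbbbbbbbbb□aababa
Step 23: δ(s3, □) = (s3, b, L) → [s3]□bbbbbbbbbbbbbbbbbbbbbb□aababa
Step 24: δ(s3, □) = (s3, b, L) → [s3]□bbbbbbbbbbbbbbbbbbbbbbb□aababa
Step 25: δ(s3, □) = (s3, b, L) → [s3]□bbbbbbbbbbbbbbbbbbbbbbbb□aababa
Step 26: δ(s3, □) = (s3, b, L) → [s3]□bbbbbbbbbbbbbbbbbbbbbbbbb□aababa

The machine has not reached a halting state after 26 steps.
The machine did not halt within the 26-step bound.

Answer: No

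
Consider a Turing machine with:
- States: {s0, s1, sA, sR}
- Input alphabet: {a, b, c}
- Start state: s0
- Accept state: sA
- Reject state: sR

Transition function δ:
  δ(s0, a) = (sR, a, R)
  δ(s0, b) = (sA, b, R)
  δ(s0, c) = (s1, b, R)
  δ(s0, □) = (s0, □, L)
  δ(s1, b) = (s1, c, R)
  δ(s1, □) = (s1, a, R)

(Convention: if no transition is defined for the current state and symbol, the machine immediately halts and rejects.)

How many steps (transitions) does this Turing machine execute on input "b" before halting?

Execution trace:
Initial: [s0]b
Step 1: δ(s0, b) = (sA, b, R) → b[sA]□

The machine reaches the accept state sA and halts.

The machine executed 1 step before halting.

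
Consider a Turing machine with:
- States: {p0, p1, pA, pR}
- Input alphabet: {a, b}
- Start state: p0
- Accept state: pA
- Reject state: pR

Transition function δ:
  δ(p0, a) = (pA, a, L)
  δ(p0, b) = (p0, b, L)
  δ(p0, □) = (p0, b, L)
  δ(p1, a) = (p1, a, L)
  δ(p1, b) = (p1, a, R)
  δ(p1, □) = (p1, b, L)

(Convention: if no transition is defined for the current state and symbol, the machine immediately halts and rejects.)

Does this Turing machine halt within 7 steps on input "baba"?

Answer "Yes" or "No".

Execution trace:
Initial: [p0]baba
Step 1: δ(p0, b) = (p0, b, L) → [p0]□baba
Step 2: δ(p0, □) = (p0, b, L) → [p0]□bbaba
Step 3: δ(p0, □) = (p0, b, L) → [p0]□bbbaba
Step 4: δ(p0, □) = (p0, b, L) → [p0]□bbbbaba
Step 5: δ(p0, □) = (p0, b, L) → [p0]□bbbbbaba
Step 6: δ(p0, □) = (p0, b, L) → [p0]□bbbbbbaba
Step 7: δ(p0, □) = (p0, b, L) → [p0]□bbbbbbbaba

The machine has not reached a halting state after 7 steps.
The machine did not halt within the 7-step bound.

Answer: No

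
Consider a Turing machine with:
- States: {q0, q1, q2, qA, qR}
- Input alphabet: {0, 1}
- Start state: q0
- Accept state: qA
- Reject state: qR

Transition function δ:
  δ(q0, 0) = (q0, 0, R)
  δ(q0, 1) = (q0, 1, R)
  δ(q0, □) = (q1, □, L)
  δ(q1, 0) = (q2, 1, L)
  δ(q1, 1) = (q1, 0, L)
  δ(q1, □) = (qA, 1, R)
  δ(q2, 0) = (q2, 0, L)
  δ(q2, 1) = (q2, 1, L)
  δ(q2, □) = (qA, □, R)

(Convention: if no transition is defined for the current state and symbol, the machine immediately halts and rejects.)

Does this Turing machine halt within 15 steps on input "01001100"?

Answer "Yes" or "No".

Execution trace:
Initial: [q0]01001100
Step 1: δ(q0, 0) = (q0, 0, R) → 0[q0]1001100
Step 2: δ(q0, 1) = (q0, 1, R) → 01[q0]001100
Step 3: δ(q0, 0) = (q0, 0, R) → 010[q0]01100
Step 4: δ(q0, 0) = (q0, 0, R) → 0100[q0]1100
Step 5: δ(q0, 1) = (q0, 1, R) → 01001[q0]100
Step 6: δ(q0, 1) = (q0, 1, R) → 010011[q0]00
Step 7: δ(q0, 0) = (q0, 0, R) → 0100110[q0]0
Step 8: δ(q0, 0) = (q0, 0, R) → 01001100[q0]□
Step 9: δ(q0, □) = (q1, □, L) → 0100110[q1]0□
Step 10: δ(q1, 0) = (q2, 1, L) → 010011[q2]01□
Step 11: δ(q2, 0) = (q2, 0, L) → 01001[q2]101□
Step 12: δ(q2, 1) = (q2, 1, L) → 0100[q2]1101□
Step 13: δ(q2, 1) = (q2, 1, L) → 010[q2]01101□
Step 14: δ(q2, 0) = (q2, 0, L) → 01[q2]001101□
Step 15: δ(q2, 0) = (q2, 0, L) → 0[q2]1001101□

The machine has not reached a halting state after 15 steps.
The machine did not halt within the 15-step bound.

Answer: No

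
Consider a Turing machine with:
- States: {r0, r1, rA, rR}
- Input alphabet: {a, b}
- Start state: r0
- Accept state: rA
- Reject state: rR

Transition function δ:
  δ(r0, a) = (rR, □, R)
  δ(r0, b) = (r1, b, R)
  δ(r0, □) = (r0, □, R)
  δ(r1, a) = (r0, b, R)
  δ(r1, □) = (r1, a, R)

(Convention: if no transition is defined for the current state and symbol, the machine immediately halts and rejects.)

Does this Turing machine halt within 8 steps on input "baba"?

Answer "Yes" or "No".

Execution trace:
Initial: [r0]baba
Step 1: δ(r0, b) = (r1, b, R) → b[r1]aba
Step 2: δ(r1, a) = (r0, b, R) → bb[r0]ba
Step 3: δ(r0, b) = (r1, b, R) → bbb[r1]a
Step 4: δ(r1, a) = (r0, b, R) → bbbb[r0]□
Step 5: δ(r0, □) = (r0, □, R) → bbbb□[r0]□
Step 6: δ(r0, □) = (r0, □, R) → bbbb□□[r0]□
Step 7: δ(r0, □) = (r0, □, R) → bbbb□□□[r0]□
Step 8: δ(r0, □) = (r0, □, R) → bbbb□□□□[r0]□

The machine has not reached a halting state after 8 steps.
The machine did not halt within the 8-step bound.

Answer: No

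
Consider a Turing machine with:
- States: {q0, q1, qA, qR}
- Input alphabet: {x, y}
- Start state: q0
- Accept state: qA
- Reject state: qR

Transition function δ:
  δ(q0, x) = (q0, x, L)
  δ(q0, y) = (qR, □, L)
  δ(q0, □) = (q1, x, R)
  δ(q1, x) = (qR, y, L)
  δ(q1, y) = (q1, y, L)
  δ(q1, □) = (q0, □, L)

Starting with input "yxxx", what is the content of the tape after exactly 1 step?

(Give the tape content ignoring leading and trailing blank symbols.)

Execution trace:
Initial: [q0]yxxx
Step 1: δ(q0, y) = (qR, □, L) → [qR]□□xxx

The machine reaches the reject state qR and halts.

After 1 step, the tape (ignoring leading/trailing blanks) is: xxx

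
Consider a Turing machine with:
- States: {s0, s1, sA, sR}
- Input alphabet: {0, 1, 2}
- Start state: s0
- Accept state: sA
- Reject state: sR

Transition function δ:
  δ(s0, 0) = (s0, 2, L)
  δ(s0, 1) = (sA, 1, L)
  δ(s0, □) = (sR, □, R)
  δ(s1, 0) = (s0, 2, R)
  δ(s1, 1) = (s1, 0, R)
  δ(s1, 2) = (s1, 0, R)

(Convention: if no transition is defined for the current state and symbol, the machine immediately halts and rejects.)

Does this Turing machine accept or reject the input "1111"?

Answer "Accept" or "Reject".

Execution trace:
Initial: [s0]1111
Step 1: δ(s0, 1) = (sA, 1, L) → [sA]□1111

The machine reaches the accept state sA and halts.

Answer: Accept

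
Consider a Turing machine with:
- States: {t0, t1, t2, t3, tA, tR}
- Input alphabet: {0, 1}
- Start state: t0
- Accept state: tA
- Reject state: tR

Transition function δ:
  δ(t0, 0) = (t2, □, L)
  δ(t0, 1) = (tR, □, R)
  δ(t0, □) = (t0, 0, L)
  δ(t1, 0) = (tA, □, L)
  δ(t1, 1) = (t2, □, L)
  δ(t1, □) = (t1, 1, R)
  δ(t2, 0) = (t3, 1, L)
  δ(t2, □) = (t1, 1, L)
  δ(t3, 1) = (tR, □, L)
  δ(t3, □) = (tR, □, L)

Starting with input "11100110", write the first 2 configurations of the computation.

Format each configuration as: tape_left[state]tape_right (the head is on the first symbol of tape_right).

Transitions applied:
Step 1: δ(t0, 1) = (tR, □, R)

The first 2 configurations are:
[t0]11100110 ⊢ □[tR]1100110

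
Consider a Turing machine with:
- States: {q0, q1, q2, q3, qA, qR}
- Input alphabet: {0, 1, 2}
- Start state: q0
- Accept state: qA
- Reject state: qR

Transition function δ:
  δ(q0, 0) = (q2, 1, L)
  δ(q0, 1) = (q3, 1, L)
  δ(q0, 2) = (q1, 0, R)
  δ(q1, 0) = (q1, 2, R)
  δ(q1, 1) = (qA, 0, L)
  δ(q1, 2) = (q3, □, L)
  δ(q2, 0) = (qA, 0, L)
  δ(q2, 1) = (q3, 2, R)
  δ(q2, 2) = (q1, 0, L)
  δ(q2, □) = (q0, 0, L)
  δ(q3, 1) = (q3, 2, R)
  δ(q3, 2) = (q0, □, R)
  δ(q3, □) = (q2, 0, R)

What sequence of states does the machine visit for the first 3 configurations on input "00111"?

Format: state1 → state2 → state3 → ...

Execution trace:
Initial: [q0]00111
Step 1: δ(q0, 0) = (q2, 1, L) → [q2]□10111
Step 2: δ(q2, □) = (q0, 0, L) → [q0]□010111

No transition is defined for δ(q0, □). By convention the machine halts and rejects.

State sequence: q0 → q2 → q0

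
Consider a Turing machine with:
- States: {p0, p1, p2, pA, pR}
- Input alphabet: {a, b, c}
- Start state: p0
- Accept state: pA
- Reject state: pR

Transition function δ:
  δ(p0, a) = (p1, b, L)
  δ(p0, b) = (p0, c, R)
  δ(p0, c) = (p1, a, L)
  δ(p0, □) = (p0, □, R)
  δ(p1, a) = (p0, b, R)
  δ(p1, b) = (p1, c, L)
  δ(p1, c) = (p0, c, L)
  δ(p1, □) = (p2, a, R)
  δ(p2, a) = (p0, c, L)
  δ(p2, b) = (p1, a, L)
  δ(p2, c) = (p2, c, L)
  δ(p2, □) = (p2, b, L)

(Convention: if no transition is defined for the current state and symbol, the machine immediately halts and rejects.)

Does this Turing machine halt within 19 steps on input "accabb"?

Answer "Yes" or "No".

Execution trace:
Initial: [p0]accabb
Step 1: δ(p0, a) = (p1, b, L) → [p1]□bccabb
Step 2: δ(p1, □) = (p2, a, R) → a[p2]bccabb
Step 3: δ(p2, b) = (p1, a, L) → [p1]aaccabb
Step 4: δ(p1, a) = (p0, b, R) → b[p0]accabb
Step 5: δ(p0, a) = (p1, b, L) → [p1]bbccabb
Step 6: δ(p1, b) = (p1, c, L) → [p1]□cbccabb
Step 7: δ(p1, □) = (p2, a, R) → a[p2]cbccabb
Step 8: δ(p2, c) = (p2, c, L) → [p2]acbccabb
Step 9: δ(p2, a) = (p0, c, L) → [p0]□ccbccabb
Step 10: δ(p0, □) = (p0, □, R) → □[p0]ccbccabb
Step 11: δ(p0, c) = (p1, a, L) → [p1]□acbccabb
Step 12: δ(p1, □) = (p2, a, R) → a[p2]acbccabb
Step 13: δ(p2, a) = (p0, c, L) → [p0]accbccabb
Step 14: δ(p0, a) = (p1, b, L) → [p1]□bccbccabb
Step 15: δ(p1, □) = (p2, a, R) → a[p2]bccbccabb
Step 16: δ(p2, b) = (p1, a, L) → [p1]aaccbccabb
Step 17: δ(p1, a) = (p0, b, R) → b[p0]accbccabb
Step 18: δ(p0, a) = (p1, b, L) → [p1]bbccbccabb
Step 19: δ(p1, b) = (p1, c, L) → [p1]□cbccbccabb

The machine has not reached a halting state after 19 steps.
The machine did not halt within the 19-step bound.

Answer: No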